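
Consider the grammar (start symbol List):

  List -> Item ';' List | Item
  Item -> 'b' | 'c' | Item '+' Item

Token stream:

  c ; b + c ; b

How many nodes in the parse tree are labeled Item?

5

[List [Item c] ; [List [Item [Item b] + [Item c]] ; [List [Item b]]]]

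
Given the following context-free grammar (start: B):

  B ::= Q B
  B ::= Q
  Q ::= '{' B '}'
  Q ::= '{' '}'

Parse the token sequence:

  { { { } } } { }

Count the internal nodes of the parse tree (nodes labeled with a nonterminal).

[B [Q { [B [Q { [B [Q { }]] }]] }] [B [Q { }]]]

8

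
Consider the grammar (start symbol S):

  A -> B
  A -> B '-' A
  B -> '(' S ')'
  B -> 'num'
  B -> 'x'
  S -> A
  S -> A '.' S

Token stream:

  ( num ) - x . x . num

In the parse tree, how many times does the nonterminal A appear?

[S [A [B ( [S [A [B num]]] )] - [A [B x]]] . [S [A [B x]] . [S [A [B num]]]]]

5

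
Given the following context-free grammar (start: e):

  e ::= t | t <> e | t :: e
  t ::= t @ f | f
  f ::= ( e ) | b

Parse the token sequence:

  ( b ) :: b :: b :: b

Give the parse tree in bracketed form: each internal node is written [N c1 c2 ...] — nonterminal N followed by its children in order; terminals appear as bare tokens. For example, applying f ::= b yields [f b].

e
t :: e
f :: e
( e ) :: e
( t ) :: e
( f ) :: e
( b ) :: e
( b ) :: t :: e
( b ) :: f :: e
( b ) :: b :: e
( b ) :: b :: t :: e
( b ) :: b :: f :: e
( b ) :: b :: b :: e
( b ) :: b :: b :: t
( b ) :: b :: b :: f
( b ) :: b :: b :: b

[e [t [f ( [e [t [f b]]] )]] :: [e [t [f b]] :: [e [t [f b]] :: [e [t [f b]]]]]]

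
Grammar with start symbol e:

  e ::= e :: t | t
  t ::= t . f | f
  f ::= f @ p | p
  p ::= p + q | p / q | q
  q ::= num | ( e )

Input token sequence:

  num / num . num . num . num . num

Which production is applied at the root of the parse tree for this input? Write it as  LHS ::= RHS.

[e [t [t [t [t [t [f [p [p [q num]] / [q num]]]] . [f [p [q num]]]] . [f [p [q num]]]] . [f [p [q num]]]] . [f [p [q num]]]]]

e ::= t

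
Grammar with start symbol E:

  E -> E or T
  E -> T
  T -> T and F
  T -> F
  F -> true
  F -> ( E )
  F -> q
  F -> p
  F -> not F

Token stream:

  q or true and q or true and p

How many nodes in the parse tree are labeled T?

[E [E [E [T [F q]]] or [T [T [F true]] and [F q]]] or [T [T [F true]] and [F p]]]

5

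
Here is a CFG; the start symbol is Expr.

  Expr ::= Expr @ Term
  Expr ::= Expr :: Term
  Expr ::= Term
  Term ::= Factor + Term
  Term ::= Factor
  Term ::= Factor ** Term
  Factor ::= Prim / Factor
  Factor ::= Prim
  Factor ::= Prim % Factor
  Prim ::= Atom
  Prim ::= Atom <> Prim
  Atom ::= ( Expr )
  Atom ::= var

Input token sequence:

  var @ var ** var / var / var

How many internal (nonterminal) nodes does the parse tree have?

20

[Expr [Expr [Term [Factor [Prim [Atom var]]]]] @ [Term [Factor [Prim [Atom var]]] ** [Term [Factor [Prim [Atom var]] / [Factor [Prim [Atom var]] / [Factor [Prim [Atom var]]]]]]]]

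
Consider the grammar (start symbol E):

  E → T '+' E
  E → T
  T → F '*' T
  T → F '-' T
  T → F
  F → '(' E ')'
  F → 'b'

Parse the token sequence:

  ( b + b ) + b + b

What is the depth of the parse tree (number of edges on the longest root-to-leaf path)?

[E [T [F ( [E [T [F b]] + [E [T [F b]]]] )]] + [E [T [F b]] + [E [T [F b]]]]]

7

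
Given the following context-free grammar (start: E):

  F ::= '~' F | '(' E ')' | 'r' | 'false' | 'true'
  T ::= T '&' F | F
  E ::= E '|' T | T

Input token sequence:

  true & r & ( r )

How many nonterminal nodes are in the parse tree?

10

[E [T [T [T [F true]] & [F r]] & [F ( [E [T [F r]]] )]]]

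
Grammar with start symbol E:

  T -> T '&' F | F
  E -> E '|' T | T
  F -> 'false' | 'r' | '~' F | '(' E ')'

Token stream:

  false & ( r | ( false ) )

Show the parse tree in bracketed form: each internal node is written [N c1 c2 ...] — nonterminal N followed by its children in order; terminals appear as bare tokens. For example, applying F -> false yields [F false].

E
T
T & F
F & F
false & F
false & ( E )
false & ( E | T )
false & ( T | T )
false & ( F | T )
false & ( r | T )
false & ( r | F )
false & ( r | ( E ) )
false & ( r | ( T ) )
false & ( r | ( F ) )
false & ( r | ( false ) )

[E [T [T [F false]] & [F ( [E [E [T [F r]]] | [T [F ( [E [T [F false]]] )]]] )]]]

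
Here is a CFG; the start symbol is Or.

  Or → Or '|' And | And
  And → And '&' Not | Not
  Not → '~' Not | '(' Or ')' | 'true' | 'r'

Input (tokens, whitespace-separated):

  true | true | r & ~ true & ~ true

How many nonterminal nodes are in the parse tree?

15

[Or [Or [Or [And [Not true]]] | [And [Not true]]] | [And [And [And [Not r]] & [Not ~ [Not true]]] & [Not ~ [Not true]]]]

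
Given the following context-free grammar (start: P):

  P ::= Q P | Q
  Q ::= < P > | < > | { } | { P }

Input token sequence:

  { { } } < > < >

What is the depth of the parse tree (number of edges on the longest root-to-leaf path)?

[P [Q { [P [Q { }]] }] [P [Q < >] [P [Q < >]]]]

4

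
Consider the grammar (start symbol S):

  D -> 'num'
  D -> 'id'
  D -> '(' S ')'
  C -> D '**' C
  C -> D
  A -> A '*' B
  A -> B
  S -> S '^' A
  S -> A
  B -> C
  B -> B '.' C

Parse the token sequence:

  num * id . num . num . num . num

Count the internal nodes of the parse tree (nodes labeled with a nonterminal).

[S [A [A [B [C [D num]]]] * [B [B [B [B [B [C [D id]]] . [C [D num]]] . [C [D num]]] . [C [D num]]] . [C [D num]]]]]

21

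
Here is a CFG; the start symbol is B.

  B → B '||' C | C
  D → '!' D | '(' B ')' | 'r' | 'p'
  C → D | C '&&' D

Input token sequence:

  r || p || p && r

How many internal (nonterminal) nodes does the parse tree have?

[B [B [B [C [D r]]] || [C [D p]]] || [C [C [D p]] && [D r]]]

11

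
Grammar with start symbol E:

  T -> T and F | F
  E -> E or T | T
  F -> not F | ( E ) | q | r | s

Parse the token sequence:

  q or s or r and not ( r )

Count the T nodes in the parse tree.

5

[E [E [E [T [F q]]] or [T [F s]]] or [T [T [F r]] and [F not [F ( [E [T [F r]]] )]]]]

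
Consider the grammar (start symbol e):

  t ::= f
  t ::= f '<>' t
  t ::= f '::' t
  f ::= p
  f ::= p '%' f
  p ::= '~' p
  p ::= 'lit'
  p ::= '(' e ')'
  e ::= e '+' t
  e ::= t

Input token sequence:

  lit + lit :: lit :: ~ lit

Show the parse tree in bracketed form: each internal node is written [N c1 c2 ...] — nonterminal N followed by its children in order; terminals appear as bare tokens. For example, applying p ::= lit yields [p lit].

[e [e [t [f [p lit]]]] + [t [f [p lit]] :: [t [f [p lit]] :: [t [f [p ~ [p lit]]]]]]]

e
e + t
t + t
f + t
p + t
lit + t
lit + f :: t
lit + p :: t
lit + lit :: t
lit + lit :: f :: t
lit + lit :: p :: t
lit + lit :: lit :: t
lit + lit :: lit :: f
lit + lit :: lit :: p
lit + lit :: lit :: ~ p
lit + lit :: lit :: ~ lit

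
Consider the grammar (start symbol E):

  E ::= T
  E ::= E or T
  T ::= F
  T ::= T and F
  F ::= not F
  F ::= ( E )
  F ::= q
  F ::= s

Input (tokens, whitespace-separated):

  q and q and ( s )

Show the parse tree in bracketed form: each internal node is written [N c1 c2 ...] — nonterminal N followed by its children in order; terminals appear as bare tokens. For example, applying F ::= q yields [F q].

E
T
T and F
T and F and F
F and F and F
q and F and F
q and q and F
q and q and ( E )
q and q and ( T )
q and q and ( F )
q and q and ( s )

[E [T [T [T [F q]] and [F q]] and [F ( [E [T [F s]]] )]]]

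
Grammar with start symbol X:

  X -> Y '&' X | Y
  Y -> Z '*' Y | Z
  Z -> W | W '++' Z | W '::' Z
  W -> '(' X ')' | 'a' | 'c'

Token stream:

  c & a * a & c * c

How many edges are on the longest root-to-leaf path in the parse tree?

7

[X [Y [Z [W c]]] & [X [Y [Z [W a]] * [Y [Z [W a]]]] & [X [Y [Z [W c]] * [Y [Z [W c]]]]]]]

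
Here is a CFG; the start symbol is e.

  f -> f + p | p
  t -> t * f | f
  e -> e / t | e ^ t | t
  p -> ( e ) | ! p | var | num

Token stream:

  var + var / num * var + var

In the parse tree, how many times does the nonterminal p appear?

5

[e [e [t [f [f [p var]] + [p var]]]] / [t [t [f [p num]]] * [f [f [p var]] + [p var]]]]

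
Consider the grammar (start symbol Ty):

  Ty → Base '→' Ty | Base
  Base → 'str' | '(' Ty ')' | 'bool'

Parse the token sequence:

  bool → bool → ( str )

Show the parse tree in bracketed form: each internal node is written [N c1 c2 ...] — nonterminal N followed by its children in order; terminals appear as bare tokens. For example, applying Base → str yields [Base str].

[Ty [Base bool] → [Ty [Base bool] → [Ty [Base ( [Ty [Base str]] )]]]]

Ty
Base → Ty
bool → Ty
bool → Base → Ty
bool → bool → Ty
bool → bool → Base
bool → bool → ( Ty )
bool → bool → ( Base )
bool → bool → ( str )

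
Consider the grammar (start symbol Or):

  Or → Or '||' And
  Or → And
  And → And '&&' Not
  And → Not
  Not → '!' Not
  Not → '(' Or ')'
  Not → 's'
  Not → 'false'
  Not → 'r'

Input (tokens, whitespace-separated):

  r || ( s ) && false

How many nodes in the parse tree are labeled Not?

[Or [Or [And [Not r]]] || [And [And [Not ( [Or [And [Not s]]] )]] && [Not false]]]

4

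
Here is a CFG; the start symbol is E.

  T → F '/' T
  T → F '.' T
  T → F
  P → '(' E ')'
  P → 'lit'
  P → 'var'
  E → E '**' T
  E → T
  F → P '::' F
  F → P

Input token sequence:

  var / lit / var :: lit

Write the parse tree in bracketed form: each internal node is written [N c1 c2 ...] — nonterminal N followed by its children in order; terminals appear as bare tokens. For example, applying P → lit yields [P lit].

[E [T [F [P var]] / [T [F [P lit]] / [T [F [P var] :: [F [P lit]]]]]]]

E
T
F / T
P / T
var / T
var / F / T
var / P / T
var / lit / T
var / lit / F
var / lit / P :: F
var / lit / var :: F
var / lit / var :: P
var / lit / var :: lit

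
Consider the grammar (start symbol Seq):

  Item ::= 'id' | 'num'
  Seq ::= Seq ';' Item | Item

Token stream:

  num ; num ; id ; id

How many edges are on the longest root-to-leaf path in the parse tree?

5

[Seq [Seq [Seq [Seq [Item num]] ; [Item num]] ; [Item id]] ; [Item id]]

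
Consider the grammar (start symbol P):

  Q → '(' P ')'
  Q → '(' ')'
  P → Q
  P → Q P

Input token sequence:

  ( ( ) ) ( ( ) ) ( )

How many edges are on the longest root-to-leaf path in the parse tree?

[P [Q ( [P [Q ( )]] )] [P [Q ( [P [Q ( )]] )] [P [Q ( )]]]]

5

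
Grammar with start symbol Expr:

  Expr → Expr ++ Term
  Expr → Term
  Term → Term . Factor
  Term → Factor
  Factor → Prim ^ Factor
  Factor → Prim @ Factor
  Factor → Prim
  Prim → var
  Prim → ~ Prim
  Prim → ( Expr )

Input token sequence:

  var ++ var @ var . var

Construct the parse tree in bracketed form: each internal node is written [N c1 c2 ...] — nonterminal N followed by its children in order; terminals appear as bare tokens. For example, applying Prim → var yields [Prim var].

[Expr [Expr [Term [Factor [Prim var]]]] ++ [Term [Term [Factor [Prim var] @ [Factor [Prim var]]]] . [Factor [Prim var]]]]

Expr
Expr ++ Term
Term ++ Term
Factor ++ Term
Prim ++ Term
var ++ Term
var ++ Term . Factor
var ++ Factor . Factor
var ++ Prim @ Factor . Factor
var ++ var @ Factor . Factor
var ++ var @ Prim . Factor
var ++ var @ var . Factor
var ++ var @ var . Prim
var ++ var @ var . var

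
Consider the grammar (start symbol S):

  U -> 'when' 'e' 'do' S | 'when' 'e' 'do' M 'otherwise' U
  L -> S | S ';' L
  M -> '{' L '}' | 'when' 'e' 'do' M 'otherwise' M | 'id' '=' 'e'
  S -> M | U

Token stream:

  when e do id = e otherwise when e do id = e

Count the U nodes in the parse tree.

[S [U when e do [M id = e] otherwise [U when e do [S [M id = e]]]]]

2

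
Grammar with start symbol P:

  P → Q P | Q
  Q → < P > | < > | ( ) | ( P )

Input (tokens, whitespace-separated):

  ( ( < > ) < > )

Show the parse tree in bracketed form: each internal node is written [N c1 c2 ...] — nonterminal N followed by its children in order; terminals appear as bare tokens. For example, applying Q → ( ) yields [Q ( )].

[P [Q ( [P [Q ( [P [Q < >]] )] [P [Q < >]]] )]]

P
Q
( P )
( Q P )
( ( P ) P )
( ( Q ) P )
( ( < > ) P )
( ( < > ) Q )
( ( < > ) < > )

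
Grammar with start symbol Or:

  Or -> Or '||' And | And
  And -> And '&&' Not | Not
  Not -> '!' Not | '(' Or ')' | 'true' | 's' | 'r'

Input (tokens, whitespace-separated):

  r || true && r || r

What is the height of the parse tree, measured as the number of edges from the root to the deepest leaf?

[Or [Or [Or [And [Not r]]] || [And [And [Not true]] && [Not r]]] || [And [Not r]]]

5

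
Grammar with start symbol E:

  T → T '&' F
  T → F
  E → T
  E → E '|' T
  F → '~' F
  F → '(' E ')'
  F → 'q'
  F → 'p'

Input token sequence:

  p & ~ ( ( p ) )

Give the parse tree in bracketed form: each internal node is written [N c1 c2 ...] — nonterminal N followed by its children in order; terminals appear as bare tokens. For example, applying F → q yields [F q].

[E [T [T [F p]] & [F ~ [F ( [E [T [F ( [E [T [F p]]] )]]] )]]]]

E
T
T & F
F & F
p & F
p & ~ F
p & ~ ( E )
p & ~ ( T )
p & ~ ( F )
p & ~ ( ( E ) )
p & ~ ( ( T ) )
p & ~ ( ( F ) )
p & ~ ( ( p ) )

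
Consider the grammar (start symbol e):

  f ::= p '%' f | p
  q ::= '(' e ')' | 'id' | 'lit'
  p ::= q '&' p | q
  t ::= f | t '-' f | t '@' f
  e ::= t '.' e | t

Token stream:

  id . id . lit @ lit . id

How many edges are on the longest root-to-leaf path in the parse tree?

[e [t [f [p [q id]]]] . [e [t [f [p [q id]]]] . [e [t [t [f [p [q lit]]]] @ [f [p [q lit]]]] . [e [t [f [p [q id]]]]]]]]

8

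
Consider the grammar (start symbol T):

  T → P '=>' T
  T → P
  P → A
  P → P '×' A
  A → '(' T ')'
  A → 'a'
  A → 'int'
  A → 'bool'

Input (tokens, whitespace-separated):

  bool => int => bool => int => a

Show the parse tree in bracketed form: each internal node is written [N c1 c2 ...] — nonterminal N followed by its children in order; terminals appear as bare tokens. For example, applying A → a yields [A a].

[T [P [A bool]] => [T [P [A int]] => [T [P [A bool]] => [T [P [A int]] => [T [P [A a]]]]]]]

T
P => T
A => T
bool => T
bool => P => T
bool => A => T
bool => int => T
bool => int => P => T
bool => int => A => T
bool => int => bool => T
bool => int => bool => P => T
bool => int => bool => A => T
bool => int => bool => int => T
bool => int => bool => int => P
bool => int => bool => int => A
bool => int => bool => int => a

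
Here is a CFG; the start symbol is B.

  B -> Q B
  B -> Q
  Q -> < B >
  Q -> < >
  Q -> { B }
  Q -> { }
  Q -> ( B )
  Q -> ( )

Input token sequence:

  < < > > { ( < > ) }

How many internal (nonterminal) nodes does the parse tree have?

[B [Q < [B [Q < >]] >] [B [Q { [B [Q ( [B [Q < >]] )]] }]]]

10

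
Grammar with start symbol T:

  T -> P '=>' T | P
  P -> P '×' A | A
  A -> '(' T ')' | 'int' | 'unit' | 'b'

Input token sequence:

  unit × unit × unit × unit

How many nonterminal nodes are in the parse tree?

9

[T [P [P [P [P [A unit]] × [A unit]] × [A unit]] × [A unit]]]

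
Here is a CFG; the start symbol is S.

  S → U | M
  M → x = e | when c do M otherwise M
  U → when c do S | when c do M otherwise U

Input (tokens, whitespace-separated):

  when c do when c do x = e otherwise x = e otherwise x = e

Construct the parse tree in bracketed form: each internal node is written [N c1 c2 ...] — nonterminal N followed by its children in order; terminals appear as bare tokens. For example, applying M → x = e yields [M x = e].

[S [M when c do [M when c do [M x = e] otherwise [M x = e]] otherwise [M x = e]]]

S
M
when c do M otherwise M
when c do when c do M otherwise M otherwise M
when c do when c do x = e otherwise M otherwise M
when c do when c do x = e otherwise x = e otherwise M
when c do when c do x = e otherwise x = e otherwise x = e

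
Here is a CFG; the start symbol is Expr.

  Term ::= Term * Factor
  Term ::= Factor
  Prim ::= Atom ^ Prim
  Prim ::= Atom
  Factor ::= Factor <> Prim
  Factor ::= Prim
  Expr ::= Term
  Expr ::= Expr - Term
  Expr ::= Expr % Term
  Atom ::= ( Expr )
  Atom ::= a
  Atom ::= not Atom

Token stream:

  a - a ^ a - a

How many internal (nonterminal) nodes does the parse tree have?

[Expr [Expr [Expr [Term [Factor [Prim [Atom a]]]]] - [Term [Factor [Prim [Atom a] ^ [Prim [Atom a]]]]]] - [Term [Factor [Prim [Atom a]]]]]

17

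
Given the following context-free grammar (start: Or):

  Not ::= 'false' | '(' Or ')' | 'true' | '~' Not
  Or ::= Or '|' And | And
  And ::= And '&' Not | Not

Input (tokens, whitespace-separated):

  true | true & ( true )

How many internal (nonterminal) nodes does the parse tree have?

[Or [Or [And [Not true]]] | [And [And [Not true]] & [Not ( [Or [And [Not true]]] )]]]

11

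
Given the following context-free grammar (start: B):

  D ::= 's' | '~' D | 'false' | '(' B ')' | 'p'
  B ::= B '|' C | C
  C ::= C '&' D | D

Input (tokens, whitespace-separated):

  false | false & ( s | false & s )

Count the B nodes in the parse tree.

4

[B [B [C [D false]]] | [C [C [D false]] & [D ( [B [B [C [D s]]] | [C [C [D false]] & [D s]]] )]]]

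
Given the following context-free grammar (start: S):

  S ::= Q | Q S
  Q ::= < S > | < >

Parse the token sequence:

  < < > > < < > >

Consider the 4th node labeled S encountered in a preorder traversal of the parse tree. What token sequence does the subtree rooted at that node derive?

[S [Q < [S [Q < >]] >] [S [Q < [S [Q < >]] >]]]

< >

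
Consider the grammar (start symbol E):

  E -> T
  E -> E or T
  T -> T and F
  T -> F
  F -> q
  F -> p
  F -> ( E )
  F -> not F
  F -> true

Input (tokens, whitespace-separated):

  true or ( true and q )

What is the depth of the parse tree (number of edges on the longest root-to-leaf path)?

7

[E [E [T [F true]]] or [T [F ( [E [T [T [F true]] and [F q]]] )]]]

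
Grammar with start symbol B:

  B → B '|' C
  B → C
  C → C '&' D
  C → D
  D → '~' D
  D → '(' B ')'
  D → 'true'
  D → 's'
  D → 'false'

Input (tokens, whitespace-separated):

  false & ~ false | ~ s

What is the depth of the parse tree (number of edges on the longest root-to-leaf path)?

5

[B [B [C [C [D false]] & [D ~ [D false]]]] | [C [D ~ [D s]]]]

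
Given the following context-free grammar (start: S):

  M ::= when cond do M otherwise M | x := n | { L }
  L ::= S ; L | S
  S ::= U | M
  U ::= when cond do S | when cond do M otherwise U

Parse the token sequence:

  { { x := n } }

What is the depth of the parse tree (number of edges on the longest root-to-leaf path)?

[S [M { [L [S [M { [L [S [M x := n]]] }]]] }]]

8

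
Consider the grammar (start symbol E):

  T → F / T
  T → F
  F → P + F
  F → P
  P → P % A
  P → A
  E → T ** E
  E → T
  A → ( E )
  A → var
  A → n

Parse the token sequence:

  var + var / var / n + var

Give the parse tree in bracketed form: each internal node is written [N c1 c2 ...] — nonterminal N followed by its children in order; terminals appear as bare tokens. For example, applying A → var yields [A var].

[E [T [F [P [A var]] + [F [P [A var]]]] / [T [F [P [A var]]] / [T [F [P [A n]] + [F [P [A var]]]]]]]]

E
T
F / T
P + F / T
A + F / T
var + F / T
var + P / T
var + A / T
var + var / T
var + var / F / T
var + var / P / T
var + var / A / T
var + var / var / T
var + var / var / F
var + var / var / P + F
var + var / var / A + F
var + var / var / n + F
var + var / var / n + P
var + var / var / n + A
var + var / var / n + var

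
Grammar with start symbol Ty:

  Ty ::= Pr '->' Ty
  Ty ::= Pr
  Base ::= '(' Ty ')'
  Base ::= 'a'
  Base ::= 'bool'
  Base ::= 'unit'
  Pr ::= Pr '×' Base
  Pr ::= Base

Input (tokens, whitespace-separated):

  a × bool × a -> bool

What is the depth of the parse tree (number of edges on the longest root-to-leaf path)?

5

[Ty [Pr [Pr [Pr [Base a]] × [Base bool]] × [Base a]] -> [Ty [Pr [Base bool]]]]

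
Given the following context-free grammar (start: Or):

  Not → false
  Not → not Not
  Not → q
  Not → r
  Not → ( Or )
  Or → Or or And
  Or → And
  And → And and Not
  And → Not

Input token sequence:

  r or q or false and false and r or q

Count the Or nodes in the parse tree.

[Or [Or [Or [Or [And [Not r]]] or [And [Not q]]] or [And [And [And [Not false]] and [Not false]] and [Not r]]] or [And [Not q]]]

4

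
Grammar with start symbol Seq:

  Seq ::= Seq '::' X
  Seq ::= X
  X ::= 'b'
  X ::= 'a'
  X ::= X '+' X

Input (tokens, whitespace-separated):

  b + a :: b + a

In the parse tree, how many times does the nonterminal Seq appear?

2

[Seq [Seq [X [X b] + [X a]]] :: [X [X b] + [X a]]]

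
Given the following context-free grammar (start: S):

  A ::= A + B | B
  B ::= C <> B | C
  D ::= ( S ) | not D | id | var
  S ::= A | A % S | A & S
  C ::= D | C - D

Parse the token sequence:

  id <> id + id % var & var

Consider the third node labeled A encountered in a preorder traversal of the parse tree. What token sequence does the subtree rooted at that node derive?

[S [A [A [B [C [D id]] <> [B [C [D id]]]]] + [B [C [D id]]]] % [S [A [B [C [D var]]]] & [S [A [B [C [D var]]]]]]]

var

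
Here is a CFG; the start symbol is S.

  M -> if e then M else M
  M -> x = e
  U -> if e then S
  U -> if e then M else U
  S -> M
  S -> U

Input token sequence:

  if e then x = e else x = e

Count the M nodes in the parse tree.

[S [M if e then [M x = e] else [M x = e]]]

3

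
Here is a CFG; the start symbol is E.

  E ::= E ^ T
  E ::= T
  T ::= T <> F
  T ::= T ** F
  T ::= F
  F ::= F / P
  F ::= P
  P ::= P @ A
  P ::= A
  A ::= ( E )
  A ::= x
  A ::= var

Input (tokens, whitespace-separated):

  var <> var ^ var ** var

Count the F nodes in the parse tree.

[E [E [T [T [F [P [A var]]]] <> [F [P [A var]]]]] ^ [T [T [F [P [A var]]]] ** [F [P [A var]]]]]

4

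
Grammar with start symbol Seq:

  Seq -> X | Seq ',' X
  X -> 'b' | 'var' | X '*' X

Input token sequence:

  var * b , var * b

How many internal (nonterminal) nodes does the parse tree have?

[Seq [Seq [X [X var] * [X b]]] , [X [X var] * [X b]]]

8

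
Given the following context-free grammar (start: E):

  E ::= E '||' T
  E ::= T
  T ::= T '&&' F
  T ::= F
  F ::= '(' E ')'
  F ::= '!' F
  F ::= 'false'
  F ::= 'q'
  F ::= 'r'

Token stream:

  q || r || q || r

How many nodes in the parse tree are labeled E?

4

[E [E [E [E [T [F q]]] || [T [F r]]] || [T [F q]]] || [T [F r]]]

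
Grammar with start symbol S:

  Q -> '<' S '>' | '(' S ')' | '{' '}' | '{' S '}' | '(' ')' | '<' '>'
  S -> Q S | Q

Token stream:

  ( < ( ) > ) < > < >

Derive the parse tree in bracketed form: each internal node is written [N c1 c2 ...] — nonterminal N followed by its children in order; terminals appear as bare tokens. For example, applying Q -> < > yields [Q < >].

[S [Q ( [S [Q < [S [Q ( )]] >]] )] [S [Q < >] [S [Q < >]]]]

S
Q S
( S ) S
( Q ) S
( < S > ) S
( < Q > ) S
( < ( ) > ) S
( < ( ) > ) Q S
( < ( ) > ) < > S
( < ( ) > ) < > Q
( < ( ) > ) < > < >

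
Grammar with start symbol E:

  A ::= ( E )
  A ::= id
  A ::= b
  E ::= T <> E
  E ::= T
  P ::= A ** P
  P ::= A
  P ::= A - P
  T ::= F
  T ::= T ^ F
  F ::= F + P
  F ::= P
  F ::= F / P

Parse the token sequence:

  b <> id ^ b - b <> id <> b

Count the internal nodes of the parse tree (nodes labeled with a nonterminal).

[E [T [F [P [A b]]]] <> [E [T [T [F [P [A id]]]] ^ [F [P [A b] - [P [A b]]]]] <> [E [T [F [P [A id]]]] <> [E [T [F [P [A b]]]]]]]]

26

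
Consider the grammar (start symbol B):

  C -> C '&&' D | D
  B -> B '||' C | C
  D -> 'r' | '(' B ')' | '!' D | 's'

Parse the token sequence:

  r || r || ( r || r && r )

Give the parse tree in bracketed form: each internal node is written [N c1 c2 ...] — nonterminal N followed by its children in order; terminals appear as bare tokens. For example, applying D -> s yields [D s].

B
B || C
B || C || C
C || C || C
D || C || C
r || C || C
r || D || C
r || r || C
r || r || D
r || r || ( B )
r || r || ( B || C )
r || r || ( C || C )
r || r || ( D || C )
r || r || ( r || C )
r || r || ( r || C && D )
r || r || ( r || D && D )
r || r || ( r || r && D )
r || r || ( r || r && r )

[B [B [B [C [D r]]] || [C [D r]]] || [C [D ( [B [B [C [D r]]] || [C [C [D r]] && [D r]]] )]]]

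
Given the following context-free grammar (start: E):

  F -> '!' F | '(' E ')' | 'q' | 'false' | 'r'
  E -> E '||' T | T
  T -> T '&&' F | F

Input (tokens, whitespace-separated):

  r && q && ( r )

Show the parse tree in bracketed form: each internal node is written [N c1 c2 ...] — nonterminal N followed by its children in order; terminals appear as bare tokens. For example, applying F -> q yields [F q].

E
T
T && F
T && F && F
F && F && F
r && F && F
r && q && F
r && q && ( E )
r && q && ( T )
r && q && ( F )
r && q && ( r )

[E [T [T [T [F r]] && [F q]] && [F ( [E [T [F r]]] )]]]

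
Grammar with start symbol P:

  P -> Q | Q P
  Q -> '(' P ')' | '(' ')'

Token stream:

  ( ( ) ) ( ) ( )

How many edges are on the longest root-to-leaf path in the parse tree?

[P [Q ( [P [Q ( )]] )] [P [Q ( )] [P [Q ( )]]]]

4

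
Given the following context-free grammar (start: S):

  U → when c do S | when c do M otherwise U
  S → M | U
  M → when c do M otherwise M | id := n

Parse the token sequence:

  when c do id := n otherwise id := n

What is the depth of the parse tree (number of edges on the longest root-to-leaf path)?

[S [M when c do [M id := n] otherwise [M id := n]]]

3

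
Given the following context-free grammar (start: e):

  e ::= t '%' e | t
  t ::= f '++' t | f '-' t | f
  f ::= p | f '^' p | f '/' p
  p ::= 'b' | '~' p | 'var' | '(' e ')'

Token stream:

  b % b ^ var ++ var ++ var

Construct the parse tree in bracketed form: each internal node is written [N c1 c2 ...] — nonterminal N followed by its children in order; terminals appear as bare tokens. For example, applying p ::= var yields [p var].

e
t % e
f % e
p % e
b % e
b % t
b % f ++ t
b % f ^ p ++ t
b % p ^ p ++ t
b % b ^ p ++ t
b % b ^ var ++ t
b % b ^ var ++ f ++ t
b % b ^ var ++ p ++ t
b % b ^ var ++ var ++ t
b % b ^ var ++ var ++ f
b % b ^ var ++ var ++ p
b % b ^ var ++ var ++ var

[e [t [f [p b]]] % [e [t [f [f [p b]] ^ [p var]] ++ [t [f [p var]] ++ [t [f [p var]]]]]]]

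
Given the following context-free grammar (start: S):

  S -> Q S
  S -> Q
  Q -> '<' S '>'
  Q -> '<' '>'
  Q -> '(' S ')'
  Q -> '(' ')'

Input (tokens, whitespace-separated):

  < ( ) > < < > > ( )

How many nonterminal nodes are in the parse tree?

10

[S [Q < [S [Q ( )]] >] [S [Q < [S [Q < >]] >] [S [Q ( )]]]]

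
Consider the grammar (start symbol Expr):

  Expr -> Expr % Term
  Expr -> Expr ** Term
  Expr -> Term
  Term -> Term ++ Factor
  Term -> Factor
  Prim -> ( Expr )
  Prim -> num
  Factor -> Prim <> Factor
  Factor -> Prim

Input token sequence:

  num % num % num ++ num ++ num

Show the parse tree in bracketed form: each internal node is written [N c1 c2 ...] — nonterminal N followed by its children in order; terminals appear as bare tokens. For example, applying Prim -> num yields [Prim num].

Expr
Expr % Term
Expr % Term % Term
Term % Term % Term
Factor % Term % Term
Prim % Term % Term
num % Term % Term
num % Factor % Term
num % Prim % Term
num % num % Term
num % num % Term ++ Factor
num % num % Term ++ Factor ++ Factor
num % num % Factor ++ Factor ++ Factor
num % num % Prim ++ Factor ++ Factor
num % num % num ++ Factor ++ Factor
num % num % num ++ Prim ++ Factor
num % num % num ++ num ++ Factor
num % num % num ++ num ++ Prim
num % num % num ++ num ++ num

[Expr [Expr [Expr [Term [Factor [Prim num]]]] % [Term [Factor [Prim num]]]] % [Term [Term [Term [Factor [Prim num]]] ++ [Factor [Prim num]]] ++ [Factor [Prim num]]]]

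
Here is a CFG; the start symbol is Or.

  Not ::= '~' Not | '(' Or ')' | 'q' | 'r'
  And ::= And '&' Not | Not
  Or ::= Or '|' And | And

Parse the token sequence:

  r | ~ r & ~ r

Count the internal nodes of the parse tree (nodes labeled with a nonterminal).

[Or [Or [And [Not r]]] | [And [And [Not ~ [Not r]]] & [Not ~ [Not r]]]]

10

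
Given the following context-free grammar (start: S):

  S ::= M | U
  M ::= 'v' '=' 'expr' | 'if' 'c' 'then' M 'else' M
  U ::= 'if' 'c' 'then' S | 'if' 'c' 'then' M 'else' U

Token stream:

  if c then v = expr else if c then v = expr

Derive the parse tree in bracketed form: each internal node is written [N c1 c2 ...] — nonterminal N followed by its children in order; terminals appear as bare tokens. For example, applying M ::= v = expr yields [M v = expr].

S
U
if c then M else U
if c then v = expr else U
if c then v = expr else if c then S
if c then v = expr else if c then M
if c then v = expr else if c then v = expr

[S [U if c then [M v = expr] else [U if c then [S [M v = expr]]]]]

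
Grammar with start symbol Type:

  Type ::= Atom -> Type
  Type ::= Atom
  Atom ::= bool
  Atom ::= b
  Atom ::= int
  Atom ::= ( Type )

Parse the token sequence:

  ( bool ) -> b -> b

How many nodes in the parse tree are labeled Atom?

4

[Type [Atom ( [Type [Atom bool]] )] -> [Type [Atom b] -> [Type [Atom b]]]]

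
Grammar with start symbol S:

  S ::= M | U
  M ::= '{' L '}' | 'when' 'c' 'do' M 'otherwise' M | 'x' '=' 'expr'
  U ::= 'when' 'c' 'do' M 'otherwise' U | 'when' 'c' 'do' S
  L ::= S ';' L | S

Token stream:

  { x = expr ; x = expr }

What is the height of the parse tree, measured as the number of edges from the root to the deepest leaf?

[S [M { [L [S [M x = expr]] ; [L [S [M x = expr]]]] }]]

6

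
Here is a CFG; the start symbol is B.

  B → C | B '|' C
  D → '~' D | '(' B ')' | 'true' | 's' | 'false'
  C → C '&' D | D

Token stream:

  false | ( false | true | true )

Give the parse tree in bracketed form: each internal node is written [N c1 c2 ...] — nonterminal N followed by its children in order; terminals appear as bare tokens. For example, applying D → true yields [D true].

B
B | C
C | C
D | C
false | C
false | D
false | ( B )
false | ( B | C )
false | ( B | C | C )
false | ( C | C | C )
false | ( D | C | C )
false | ( false | C | C )
false | ( false | D | C )
false | ( false | true | C )
false | ( false | true | D )
false | ( false | true | true )

[B [B [C [D false]]] | [C [D ( [B [B [B [C [D false]]] | [C [D true]]] | [C [D true]]] )]]]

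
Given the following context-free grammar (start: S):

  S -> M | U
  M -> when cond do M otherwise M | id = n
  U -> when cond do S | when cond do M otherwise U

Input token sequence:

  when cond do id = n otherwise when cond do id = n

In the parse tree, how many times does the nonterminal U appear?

[S [U when cond do [M id = n] otherwise [U when cond do [S [M id = n]]]]]

2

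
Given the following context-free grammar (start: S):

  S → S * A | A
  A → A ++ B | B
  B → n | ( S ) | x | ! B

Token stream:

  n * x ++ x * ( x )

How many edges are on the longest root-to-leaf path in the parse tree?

6

[S [S [S [A [B n]]] * [A [A [B x]] ++ [B x]]] * [A [B ( [S [A [B x]]] )]]]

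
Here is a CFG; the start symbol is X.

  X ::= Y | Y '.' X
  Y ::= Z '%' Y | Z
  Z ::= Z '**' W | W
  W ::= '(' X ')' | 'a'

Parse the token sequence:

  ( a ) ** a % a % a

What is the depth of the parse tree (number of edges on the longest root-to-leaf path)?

9

[X [Y [Z [Z [W ( [X [Y [Z [W a]]]] )]] ** [W a]] % [Y [Z [W a]] % [Y [Z [W a]]]]]]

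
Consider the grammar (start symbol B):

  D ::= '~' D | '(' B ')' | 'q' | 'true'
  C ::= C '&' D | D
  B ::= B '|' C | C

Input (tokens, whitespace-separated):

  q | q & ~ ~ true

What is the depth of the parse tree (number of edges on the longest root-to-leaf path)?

[B [B [C [D q]]] | [C [C [D q]] & [D ~ [D ~ [D true]]]]]

5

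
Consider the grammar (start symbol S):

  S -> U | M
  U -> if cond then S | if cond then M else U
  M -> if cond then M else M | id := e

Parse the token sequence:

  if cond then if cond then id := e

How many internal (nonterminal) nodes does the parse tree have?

[S [U if cond then [S [U if cond then [S [M id := e]]]]]]

6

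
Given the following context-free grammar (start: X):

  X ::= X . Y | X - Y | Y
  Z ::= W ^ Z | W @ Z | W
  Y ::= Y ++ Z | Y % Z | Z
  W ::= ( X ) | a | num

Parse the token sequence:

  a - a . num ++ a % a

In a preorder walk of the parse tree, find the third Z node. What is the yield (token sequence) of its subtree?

[X [X [X [Y [Z [W a]]]] - [Y [Z [W a]]]] . [Y [Y [Y [Z [W num]]] ++ [Z [W a]]] % [Z [W a]]]]

num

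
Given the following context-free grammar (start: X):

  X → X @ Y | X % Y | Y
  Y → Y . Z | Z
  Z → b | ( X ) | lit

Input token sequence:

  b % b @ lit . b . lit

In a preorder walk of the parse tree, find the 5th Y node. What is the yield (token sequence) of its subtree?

lit

[X [X [X [Y [Z b]]] % [Y [Z b]]] @ [Y [Y [Y [Z lit]] . [Z b]] . [Z lit]]]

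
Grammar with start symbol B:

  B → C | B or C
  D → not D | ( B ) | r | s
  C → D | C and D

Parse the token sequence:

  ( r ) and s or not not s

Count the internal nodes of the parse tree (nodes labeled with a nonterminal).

[B [B [C [C [D ( [B [C [D r]]] )]] and [D s]]] or [C [D not [D not [D s]]]]]

13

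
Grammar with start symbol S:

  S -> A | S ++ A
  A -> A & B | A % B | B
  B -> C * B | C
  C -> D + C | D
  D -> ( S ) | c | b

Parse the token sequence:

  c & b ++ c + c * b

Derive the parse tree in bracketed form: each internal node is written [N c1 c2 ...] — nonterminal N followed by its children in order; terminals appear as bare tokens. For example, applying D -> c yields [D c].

[S [S [A [A [B [C [D c]]]] & [B [C [D b]]]]] ++ [A [B [C [D c] + [C [D c]]] * [B [C [D b]]]]]]

S
S ++ A
A ++ A
A & B ++ A
B & B ++ A
C & B ++ A
D & B ++ A
c & B ++ A
c & C ++ A
c & D ++ A
c & b ++ A
c & b ++ B
c & b ++ C * B
c & b ++ D + C * B
c & b ++ c + C * B
c & b ++ c + D * B
c & b ++ c + c * B
c & b ++ c + c * C
c & b ++ c + c * D
c & b ++ c + c * b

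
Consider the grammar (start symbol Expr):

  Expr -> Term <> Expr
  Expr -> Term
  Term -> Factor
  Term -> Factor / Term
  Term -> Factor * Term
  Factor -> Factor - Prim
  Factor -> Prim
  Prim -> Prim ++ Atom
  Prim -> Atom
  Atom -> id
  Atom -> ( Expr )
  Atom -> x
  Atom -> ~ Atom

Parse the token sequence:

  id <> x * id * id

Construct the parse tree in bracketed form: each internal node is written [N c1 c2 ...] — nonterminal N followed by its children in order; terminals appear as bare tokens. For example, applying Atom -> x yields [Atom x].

Expr
Term <> Expr
Factor <> Expr
Prim <> Expr
Atom <> Expr
id <> Expr
id <> Term
id <> Factor * Term
id <> Prim * Term
id <> Atom * Term
id <> x * Term
id <> x * Factor * Term
id <> x * Prim * Term
id <> x * Atom * Term
id <> x * id * Term
id <> x * id * Factor
id <> x * id * Prim
id <> x * id * Atom
id <> x * id * id

[Expr [Term [Factor [Prim [Atom id]]]] <> [Expr [Term [Factor [Prim [Atom x]]] * [Term [Factor [Prim [Atom id]]] * [Term [Factor [Prim [Atom id]]]]]]]]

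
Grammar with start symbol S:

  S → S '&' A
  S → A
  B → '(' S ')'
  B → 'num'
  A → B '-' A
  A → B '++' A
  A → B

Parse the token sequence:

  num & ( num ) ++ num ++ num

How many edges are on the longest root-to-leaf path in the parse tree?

[S [S [A [B num]]] & [A [B ( [S [A [B num]]] )] ++ [A [B num] ++ [A [B num]]]]]

6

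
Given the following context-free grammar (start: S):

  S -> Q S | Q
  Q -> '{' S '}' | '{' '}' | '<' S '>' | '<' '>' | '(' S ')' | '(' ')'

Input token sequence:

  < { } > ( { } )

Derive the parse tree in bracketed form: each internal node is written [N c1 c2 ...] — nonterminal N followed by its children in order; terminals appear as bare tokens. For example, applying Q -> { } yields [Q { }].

S
Q S
< S > S
< Q > S
< { } > S
< { } > Q
< { } > ( S )
< { } > ( Q )
< { } > ( { } )

[S [Q < [S [Q { }]] >] [S [Q ( [S [Q { }]] )]]]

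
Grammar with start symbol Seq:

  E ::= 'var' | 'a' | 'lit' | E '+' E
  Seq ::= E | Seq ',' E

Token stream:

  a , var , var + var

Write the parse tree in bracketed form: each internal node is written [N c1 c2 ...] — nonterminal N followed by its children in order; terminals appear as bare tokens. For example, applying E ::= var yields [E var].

Seq
Seq , E
Seq , E , E
E , E , E
a , E , E
a , var , E
a , var , E + E
a , var , var + E
a , var , var + var

[Seq [Seq [Seq [E a]] , [E var]] , [E [E var] + [E var]]]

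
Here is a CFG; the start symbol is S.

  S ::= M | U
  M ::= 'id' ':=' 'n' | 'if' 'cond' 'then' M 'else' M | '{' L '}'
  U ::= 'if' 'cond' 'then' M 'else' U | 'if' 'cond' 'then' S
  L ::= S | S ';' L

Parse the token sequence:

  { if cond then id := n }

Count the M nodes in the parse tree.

[S [M { [L [S [U if cond then [S [M id := n]]]]] }]]

2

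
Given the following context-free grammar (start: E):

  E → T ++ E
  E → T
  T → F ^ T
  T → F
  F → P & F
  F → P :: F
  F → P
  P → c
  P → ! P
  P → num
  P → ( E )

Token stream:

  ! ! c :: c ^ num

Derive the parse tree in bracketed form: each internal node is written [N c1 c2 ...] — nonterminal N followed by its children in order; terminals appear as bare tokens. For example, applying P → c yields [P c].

[E [T [F [P ! [P ! [P c]]] :: [F [P c]]] ^ [T [F [P num]]]]]

E
T
F ^ T
P :: F ^ T
! P :: F ^ T
! ! P :: F ^ T
! ! c :: F ^ T
! ! c :: P ^ T
! ! c :: c ^ T
! ! c :: c ^ F
! ! c :: c ^ P
! ! c :: c ^ num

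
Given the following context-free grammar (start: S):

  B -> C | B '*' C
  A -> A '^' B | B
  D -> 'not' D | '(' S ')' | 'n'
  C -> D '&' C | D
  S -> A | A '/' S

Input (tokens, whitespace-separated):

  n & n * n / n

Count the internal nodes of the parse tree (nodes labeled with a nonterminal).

15

[S [A [B [B [C [D n] & [C [D n]]]] * [C [D n]]]] / [S [A [B [C [D n]]]]]]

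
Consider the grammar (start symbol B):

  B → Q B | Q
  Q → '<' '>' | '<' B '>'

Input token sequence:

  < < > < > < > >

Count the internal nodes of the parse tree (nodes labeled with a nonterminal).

[B [Q < [B [Q < >] [B [Q < >] [B [Q < >]]]] >]]

8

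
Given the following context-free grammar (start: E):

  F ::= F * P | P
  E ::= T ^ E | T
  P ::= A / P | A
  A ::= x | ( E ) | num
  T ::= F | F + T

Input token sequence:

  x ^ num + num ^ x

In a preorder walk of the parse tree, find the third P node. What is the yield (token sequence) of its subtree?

num

[E [T [F [P [A x]]]] ^ [E [T [F [P [A num]]] + [T [F [P [A num]]]]] ^ [E [T [F [P [A x]]]]]]]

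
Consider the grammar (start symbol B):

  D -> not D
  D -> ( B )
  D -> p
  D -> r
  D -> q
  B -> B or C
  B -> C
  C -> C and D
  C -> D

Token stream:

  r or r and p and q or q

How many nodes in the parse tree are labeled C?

5

[B [B [B [C [D r]]] or [C [C [C [D r]] and [D p]] and [D q]]] or [C [D q]]]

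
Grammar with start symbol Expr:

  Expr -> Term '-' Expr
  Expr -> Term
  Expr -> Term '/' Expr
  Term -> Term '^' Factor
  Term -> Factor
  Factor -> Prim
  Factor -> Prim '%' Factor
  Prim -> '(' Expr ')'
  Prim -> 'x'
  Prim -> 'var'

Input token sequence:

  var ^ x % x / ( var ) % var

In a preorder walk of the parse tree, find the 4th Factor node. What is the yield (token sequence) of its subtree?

[Expr [Term [Term [Factor [Prim var]]] ^ [Factor [Prim x] % [Factor [Prim x]]]] / [Expr [Term [Factor [Prim ( [Expr [Term [Factor [Prim var]]]] )] % [Factor [Prim var]]]]]]

( var ) % var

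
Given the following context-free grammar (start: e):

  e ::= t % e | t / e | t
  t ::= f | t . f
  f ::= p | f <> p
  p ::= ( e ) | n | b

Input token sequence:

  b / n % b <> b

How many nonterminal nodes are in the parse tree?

14

[e [t [f [p b]]] / [e [t [f [p n]]] % [e [t [f [f [p b]] <> [p b]]]]]]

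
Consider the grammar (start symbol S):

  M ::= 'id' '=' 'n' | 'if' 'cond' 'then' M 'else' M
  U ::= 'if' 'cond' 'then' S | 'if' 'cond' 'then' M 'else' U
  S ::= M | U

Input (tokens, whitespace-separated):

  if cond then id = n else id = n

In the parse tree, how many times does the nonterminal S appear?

[S [M if cond then [M id = n] else [M id = n]]]

1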